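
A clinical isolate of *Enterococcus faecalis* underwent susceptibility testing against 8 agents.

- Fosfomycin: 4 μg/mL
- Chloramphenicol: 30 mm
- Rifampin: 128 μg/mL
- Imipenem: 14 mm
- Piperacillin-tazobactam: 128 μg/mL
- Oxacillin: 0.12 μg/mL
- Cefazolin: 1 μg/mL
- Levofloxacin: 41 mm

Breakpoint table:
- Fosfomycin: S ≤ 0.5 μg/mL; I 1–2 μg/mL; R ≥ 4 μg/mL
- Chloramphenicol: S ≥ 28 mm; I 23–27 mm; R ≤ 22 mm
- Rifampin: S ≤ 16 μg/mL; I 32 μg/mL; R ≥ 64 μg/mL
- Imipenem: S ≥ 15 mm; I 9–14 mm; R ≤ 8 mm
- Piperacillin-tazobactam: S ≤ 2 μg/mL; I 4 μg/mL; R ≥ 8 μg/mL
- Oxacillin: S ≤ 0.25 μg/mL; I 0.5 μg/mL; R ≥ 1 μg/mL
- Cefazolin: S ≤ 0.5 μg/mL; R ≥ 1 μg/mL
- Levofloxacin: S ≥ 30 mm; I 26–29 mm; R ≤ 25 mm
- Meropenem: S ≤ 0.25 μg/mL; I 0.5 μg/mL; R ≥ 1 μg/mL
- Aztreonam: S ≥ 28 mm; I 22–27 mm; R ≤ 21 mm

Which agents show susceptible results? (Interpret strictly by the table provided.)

chloramphenicol, oxacillin, levofloxacin

Fosfomycin (4 μg/mL) ≥ 4 μg/mL — Resistant
Chloramphenicol: 30 mm is ≥ 28 mm ⇒ Susceptible
Rifampin (128 μg/mL) ≥ 64 μg/mL → R
Imipenem (14 mm) in 9–14 mm — Intermediate
Piperacillin-tazobactam: 128 μg/mL is ≥ 8 μg/mL → Resistant
Oxacillin: 0.12 μg/mL is ≤ 0.25 μg/mL ⇒ susceptible
Cefazolin 1 μg/mL: ≥ 1 μg/mL → resistant
Levofloxacin: 41 mm is ≥ 30 mm → Susceptible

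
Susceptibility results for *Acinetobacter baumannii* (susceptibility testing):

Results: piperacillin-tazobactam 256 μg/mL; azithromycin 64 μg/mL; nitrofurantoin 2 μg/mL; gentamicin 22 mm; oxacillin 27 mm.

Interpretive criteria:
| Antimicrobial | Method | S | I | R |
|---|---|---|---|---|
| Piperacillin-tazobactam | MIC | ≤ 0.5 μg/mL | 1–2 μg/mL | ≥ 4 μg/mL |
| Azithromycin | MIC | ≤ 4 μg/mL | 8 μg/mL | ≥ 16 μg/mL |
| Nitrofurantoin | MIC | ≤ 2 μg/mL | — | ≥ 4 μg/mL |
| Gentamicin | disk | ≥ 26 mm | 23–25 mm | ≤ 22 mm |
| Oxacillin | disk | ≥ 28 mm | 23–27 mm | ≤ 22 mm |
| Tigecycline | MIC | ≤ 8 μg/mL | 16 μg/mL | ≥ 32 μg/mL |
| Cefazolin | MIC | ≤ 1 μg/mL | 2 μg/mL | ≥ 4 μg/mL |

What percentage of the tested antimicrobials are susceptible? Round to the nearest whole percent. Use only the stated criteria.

Piperacillin-tazobactam 256 μg/mL: ≥ 4 μg/mL — R
Azithromycin: 64 μg/mL is ≥ 16 μg/mL → Resistant
Nitrofurantoin: 2 μg/mL is ≤ 2 μg/mL ⇒ Susceptible
Gentamicin: 22 mm is ≤ 22 mm → resistant
Oxacillin: 27 mm is in 23–27 mm — intermediate
Susceptible: 1/5

20%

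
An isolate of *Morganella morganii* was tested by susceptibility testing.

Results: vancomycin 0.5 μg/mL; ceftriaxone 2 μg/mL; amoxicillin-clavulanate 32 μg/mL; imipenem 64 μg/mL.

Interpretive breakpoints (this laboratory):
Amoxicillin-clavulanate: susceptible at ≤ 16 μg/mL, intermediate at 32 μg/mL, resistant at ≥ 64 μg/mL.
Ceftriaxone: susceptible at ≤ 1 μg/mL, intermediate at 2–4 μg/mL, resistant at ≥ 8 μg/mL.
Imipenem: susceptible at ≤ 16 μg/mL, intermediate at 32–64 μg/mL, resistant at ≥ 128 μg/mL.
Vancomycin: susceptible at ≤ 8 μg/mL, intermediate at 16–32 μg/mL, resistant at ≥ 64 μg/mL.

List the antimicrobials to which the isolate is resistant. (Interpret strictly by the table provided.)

Vancomycin (0.5 μg/mL) ≤ 8 μg/mL → susceptible
Ceftriaxone (2 μg/mL) in 2–4 μg/mL ⇒ Intermediate
Amoxicillin-clavulanate 32 μg/mL: = 32 μg/mL ⇒ intermediate
Imipenem (64 μg/mL) in 32–64 μg/mL — intermediate

none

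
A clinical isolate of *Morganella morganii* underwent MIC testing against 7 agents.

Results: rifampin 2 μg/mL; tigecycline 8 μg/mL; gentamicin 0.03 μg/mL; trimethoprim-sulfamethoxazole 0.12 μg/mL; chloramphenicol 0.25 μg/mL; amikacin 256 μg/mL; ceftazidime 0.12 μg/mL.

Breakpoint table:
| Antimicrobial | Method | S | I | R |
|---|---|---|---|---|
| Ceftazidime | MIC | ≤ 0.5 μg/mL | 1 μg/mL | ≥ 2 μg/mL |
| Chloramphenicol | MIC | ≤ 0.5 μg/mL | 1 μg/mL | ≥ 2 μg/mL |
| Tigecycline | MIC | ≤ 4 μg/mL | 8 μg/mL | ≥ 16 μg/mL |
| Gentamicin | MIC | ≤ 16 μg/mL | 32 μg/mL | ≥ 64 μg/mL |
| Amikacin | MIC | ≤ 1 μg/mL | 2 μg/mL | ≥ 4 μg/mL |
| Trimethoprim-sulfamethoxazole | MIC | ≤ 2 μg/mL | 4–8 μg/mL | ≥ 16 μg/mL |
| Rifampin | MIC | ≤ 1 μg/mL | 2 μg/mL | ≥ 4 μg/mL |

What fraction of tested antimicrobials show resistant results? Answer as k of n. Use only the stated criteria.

1 of 7

Rifampin (2 μg/mL) = 2 μg/mL — Intermediate
Tigecycline: 8 μg/mL is = 8 μg/mL → intermediate
Gentamicin (0.03 μg/mL) ≤ 16 μg/mL ⇒ Susceptible
Trimethoprim-sulfamethoxazole: 0.12 μg/mL is ≤ 2 μg/mL → susceptible
Chloramphenicol (0.25 μg/mL) ≤ 0.5 μg/mL ⇒ S
Amikacin: 256 μg/mL is ≥ 4 μg/mL — resistant
Ceftazidime: 0.12 μg/mL is ≤ 0.5 μg/mL — S
Resistant: 1/7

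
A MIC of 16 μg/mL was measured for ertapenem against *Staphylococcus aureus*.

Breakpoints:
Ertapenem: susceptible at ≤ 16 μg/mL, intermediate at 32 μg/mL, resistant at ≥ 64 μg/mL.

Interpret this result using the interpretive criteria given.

S

Ertapenem: 16 μg/mL is ≤ 16 μg/mL ⇒ S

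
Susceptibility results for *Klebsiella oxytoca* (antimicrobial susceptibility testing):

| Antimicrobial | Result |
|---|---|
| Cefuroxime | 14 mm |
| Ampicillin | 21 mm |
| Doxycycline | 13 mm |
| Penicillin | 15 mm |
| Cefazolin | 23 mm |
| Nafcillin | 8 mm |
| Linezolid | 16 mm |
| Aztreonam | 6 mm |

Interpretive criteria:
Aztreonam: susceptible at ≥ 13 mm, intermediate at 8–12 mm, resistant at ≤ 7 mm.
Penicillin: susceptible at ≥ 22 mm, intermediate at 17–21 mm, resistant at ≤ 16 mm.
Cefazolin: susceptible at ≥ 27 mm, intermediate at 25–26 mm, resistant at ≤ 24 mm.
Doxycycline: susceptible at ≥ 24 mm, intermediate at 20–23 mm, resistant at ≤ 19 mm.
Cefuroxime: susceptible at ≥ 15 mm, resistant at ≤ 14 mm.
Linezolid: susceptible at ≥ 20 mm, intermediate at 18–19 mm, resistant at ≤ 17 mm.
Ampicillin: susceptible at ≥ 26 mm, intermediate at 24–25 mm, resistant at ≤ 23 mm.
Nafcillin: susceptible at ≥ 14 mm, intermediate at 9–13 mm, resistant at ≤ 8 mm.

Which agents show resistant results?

Cefuroxime 14 mm: ≤ 14 mm ⇒ Resistant
Ampicillin: 21 mm is ≤ 23 mm — Resistant
Doxycycline 13 mm: ≤ 19 mm → Resistant
Penicillin 15 mm: ≤ 16 mm — R
Cefazolin 23 mm: ≤ 24 mm → resistant
Nafcillin: 8 mm is ≤ 8 mm → resistant
Linezolid: 16 mm is ≤ 17 mm → R
Aztreonam (6 mm) ≤ 7 mm — Resistant

cefuroxime, ampicillin, doxycycline, penicillin, cefazolin, nafcillin, linezolid, aztreonam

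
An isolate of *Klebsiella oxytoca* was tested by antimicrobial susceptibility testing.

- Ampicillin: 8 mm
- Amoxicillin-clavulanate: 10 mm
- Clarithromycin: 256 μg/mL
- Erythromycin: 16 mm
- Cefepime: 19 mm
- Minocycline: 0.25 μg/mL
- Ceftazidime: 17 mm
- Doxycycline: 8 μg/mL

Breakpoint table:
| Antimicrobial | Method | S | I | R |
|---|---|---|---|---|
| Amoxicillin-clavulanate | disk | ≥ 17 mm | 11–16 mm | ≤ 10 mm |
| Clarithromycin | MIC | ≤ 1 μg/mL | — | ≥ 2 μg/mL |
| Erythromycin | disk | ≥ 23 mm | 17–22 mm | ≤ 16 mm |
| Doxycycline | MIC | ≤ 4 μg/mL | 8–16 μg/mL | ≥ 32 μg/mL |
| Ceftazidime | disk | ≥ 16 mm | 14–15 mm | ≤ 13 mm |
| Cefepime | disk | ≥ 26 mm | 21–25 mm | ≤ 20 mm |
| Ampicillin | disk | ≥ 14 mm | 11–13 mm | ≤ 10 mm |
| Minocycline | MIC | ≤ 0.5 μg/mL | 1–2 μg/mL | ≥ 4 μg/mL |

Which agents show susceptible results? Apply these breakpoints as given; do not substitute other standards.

Ampicillin (8 mm) ≤ 10 mm — Resistant
Amoxicillin-clavulanate (10 mm) ≤ 10 mm → Resistant
Clarithromycin (256 μg/mL) ≥ 2 μg/mL — Resistant
Erythromycin 16 mm: ≤ 16 mm — R
Cefepime (19 mm) ≤ 20 mm → R
Minocycline (0.25 μg/mL) ≤ 0.5 μg/mL → susceptible
Ceftazidime 17 mm: ≥ 16 mm — susceptible
Doxycycline 8 μg/mL: in 8–16 μg/mL — intermediate

minocycline, ceftazidime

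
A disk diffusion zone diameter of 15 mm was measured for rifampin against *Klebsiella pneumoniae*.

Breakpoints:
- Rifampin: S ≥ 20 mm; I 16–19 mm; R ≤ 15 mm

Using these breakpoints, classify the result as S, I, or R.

Resistant

Rifampin: 15 mm is ≤ 15 mm ⇒ Resistant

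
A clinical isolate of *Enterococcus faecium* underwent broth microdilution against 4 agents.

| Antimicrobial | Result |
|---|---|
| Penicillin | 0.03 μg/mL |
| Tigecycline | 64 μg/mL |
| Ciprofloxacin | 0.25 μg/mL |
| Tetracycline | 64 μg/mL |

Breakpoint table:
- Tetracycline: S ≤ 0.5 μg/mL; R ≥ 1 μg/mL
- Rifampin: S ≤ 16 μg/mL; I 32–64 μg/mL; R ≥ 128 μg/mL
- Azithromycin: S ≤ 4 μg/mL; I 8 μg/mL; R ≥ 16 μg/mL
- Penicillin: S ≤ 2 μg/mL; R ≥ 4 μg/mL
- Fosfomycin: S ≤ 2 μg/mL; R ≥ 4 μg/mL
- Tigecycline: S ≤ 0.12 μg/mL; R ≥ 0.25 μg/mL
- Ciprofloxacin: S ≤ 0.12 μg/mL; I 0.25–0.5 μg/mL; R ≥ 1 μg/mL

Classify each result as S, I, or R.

S, R, I, R

Penicillin 0.03 μg/mL: ≤ 2 μg/mL → S
Tigecycline (64 μg/mL) ≥ 0.25 μg/mL → resistant
Ciprofloxacin 0.25 μg/mL: in 0.25–0.5 μg/mL — intermediate
Tetracycline: 64 μg/mL is ≥ 1 μg/mL — Resistant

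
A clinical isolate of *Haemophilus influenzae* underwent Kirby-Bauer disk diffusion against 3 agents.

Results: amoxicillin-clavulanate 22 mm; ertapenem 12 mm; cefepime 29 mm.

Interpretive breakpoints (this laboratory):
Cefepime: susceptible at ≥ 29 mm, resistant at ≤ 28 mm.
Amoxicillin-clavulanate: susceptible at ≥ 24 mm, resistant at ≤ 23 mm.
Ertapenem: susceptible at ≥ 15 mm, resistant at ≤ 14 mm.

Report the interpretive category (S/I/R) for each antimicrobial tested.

R, R, S

Amoxicillin-clavulanate 22 mm: ≤ 23 mm → resistant
Ertapenem: 12 mm is ≤ 14 mm ⇒ Resistant
Cefepime (29 mm) ≥ 29 mm → susceptible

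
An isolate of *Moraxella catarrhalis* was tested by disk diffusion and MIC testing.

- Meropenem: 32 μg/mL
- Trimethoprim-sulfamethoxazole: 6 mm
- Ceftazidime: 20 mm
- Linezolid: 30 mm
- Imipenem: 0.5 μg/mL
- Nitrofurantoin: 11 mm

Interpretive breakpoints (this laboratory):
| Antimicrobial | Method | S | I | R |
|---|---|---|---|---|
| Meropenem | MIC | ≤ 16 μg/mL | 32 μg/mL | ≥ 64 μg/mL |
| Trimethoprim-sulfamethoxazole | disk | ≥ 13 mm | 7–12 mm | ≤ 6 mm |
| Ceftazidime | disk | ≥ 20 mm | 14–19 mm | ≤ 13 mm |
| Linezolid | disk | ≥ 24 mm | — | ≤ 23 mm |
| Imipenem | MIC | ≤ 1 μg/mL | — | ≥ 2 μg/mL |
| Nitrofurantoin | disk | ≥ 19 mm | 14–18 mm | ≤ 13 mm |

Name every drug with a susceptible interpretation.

Meropenem: 32 μg/mL is = 32 μg/mL ⇒ Intermediate
Trimethoprim-sulfamethoxazole (6 mm) ≤ 6 mm ⇒ R
Ceftazidime 20 mm: ≥ 20 mm ⇒ Susceptible
Linezolid: 30 mm is ≥ 24 mm — susceptible
Imipenem 0.5 μg/mL: ≤ 1 μg/mL → susceptible
Nitrofurantoin: 11 mm is ≤ 13 mm ⇒ R

ceftazidime, linezolid, imipenem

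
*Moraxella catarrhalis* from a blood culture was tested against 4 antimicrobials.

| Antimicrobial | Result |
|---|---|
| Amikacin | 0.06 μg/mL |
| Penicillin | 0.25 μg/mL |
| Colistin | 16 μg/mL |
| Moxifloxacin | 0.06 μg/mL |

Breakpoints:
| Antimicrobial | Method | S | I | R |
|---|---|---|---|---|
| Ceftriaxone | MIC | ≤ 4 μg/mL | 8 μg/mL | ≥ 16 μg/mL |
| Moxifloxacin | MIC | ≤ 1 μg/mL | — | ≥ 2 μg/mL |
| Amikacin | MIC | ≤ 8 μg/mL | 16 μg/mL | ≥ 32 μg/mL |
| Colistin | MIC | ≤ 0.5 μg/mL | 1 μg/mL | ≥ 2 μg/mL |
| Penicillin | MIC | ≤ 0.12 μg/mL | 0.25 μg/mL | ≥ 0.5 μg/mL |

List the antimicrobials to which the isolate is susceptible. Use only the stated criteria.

Amikacin 0.06 μg/mL: ≤ 8 μg/mL ⇒ S
Penicillin (0.25 μg/mL) = 0.25 μg/mL — intermediate
Colistin 16 μg/mL: ≥ 2 μg/mL — resistant
Moxifloxacin (0.06 μg/mL) ≤ 1 μg/mL ⇒ Susceptible

amikacin, moxifloxacin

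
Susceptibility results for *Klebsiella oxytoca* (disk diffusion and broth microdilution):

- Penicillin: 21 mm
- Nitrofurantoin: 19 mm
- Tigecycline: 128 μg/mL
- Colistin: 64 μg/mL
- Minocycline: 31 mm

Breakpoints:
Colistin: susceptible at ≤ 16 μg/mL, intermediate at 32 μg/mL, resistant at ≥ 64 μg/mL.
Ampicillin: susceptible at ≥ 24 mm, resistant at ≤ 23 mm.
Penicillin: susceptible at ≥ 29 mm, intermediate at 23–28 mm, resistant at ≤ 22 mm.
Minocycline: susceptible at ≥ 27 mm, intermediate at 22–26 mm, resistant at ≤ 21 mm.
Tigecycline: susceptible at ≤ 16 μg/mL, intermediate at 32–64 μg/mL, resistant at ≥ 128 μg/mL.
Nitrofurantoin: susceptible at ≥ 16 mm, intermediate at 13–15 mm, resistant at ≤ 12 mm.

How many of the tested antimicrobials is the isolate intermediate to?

Penicillin (21 mm) ≤ 22 mm ⇒ resistant
Nitrofurantoin (19 mm) ≥ 16 mm — S
Tigecycline: 128 μg/mL is ≥ 128 μg/mL — Resistant
Colistin: 64 μg/mL is ≥ 64 μg/mL — Resistant
Minocycline (31 mm) ≥ 27 mm — susceptible
Intermediate: 0

0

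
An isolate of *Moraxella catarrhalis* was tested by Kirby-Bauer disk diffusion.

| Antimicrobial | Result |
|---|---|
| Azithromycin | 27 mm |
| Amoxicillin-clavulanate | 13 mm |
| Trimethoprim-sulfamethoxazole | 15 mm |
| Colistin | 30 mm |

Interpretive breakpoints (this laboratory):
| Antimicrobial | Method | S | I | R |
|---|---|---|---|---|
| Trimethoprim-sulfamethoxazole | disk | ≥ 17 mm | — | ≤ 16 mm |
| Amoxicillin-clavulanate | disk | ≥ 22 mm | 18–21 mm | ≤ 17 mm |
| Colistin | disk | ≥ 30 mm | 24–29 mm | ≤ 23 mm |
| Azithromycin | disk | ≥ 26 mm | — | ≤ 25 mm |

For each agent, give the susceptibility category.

Azithromycin (27 mm) ≥ 26 mm — susceptible
Amoxicillin-clavulanate: 13 mm is ≤ 17 mm — Resistant
Trimethoprim-sulfamethoxazole (15 mm) ≤ 16 mm ⇒ Resistant
Colistin: 30 mm is ≥ 30 mm ⇒ Susceptible

S, R, R, S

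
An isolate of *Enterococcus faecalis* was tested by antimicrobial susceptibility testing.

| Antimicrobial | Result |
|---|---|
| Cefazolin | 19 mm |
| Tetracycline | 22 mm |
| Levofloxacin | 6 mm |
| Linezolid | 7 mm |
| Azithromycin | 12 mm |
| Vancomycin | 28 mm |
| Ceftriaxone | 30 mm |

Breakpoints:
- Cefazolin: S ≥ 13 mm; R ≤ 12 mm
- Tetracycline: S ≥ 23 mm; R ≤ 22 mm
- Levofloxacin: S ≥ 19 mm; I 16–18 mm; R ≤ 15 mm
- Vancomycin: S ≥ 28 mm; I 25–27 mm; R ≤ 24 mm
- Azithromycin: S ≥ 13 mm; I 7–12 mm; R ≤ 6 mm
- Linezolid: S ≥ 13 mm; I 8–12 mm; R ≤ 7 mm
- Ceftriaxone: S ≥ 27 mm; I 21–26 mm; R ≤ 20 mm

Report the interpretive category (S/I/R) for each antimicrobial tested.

S, R, R, R, I, S, S

Cefazolin (19 mm) ≥ 13 mm — Susceptible
Tetracycline 22 mm: ≤ 22 mm → resistant
Levofloxacin (6 mm) ≤ 15 mm ⇒ resistant
Linezolid (7 mm) ≤ 7 mm ⇒ resistant
Azithromycin: 12 mm is in 7–12 mm → Intermediate
Vancomycin (28 mm) ≥ 28 mm → S
Ceftriaxone (30 mm) ≥ 27 mm — Susceptible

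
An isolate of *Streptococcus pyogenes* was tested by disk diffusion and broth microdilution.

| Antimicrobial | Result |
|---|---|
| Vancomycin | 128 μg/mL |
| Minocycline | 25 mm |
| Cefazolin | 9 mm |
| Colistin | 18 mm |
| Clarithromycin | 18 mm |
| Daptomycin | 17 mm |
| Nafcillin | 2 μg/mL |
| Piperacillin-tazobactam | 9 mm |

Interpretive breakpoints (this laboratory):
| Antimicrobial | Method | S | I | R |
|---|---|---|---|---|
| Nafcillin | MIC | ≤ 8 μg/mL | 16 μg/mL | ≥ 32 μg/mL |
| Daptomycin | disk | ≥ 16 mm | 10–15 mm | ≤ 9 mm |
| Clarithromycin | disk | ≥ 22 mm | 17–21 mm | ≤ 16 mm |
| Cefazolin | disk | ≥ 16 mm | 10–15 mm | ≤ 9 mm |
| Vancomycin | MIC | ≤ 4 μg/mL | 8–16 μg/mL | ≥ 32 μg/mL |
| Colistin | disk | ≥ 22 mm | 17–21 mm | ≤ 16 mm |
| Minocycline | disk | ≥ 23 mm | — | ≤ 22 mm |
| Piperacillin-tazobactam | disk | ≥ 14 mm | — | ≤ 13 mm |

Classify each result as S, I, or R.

Vancomycin: 128 μg/mL is ≥ 32 μg/mL — R
Minocycline 25 mm: ≥ 23 mm — Susceptible
Cefazolin 9 mm: ≤ 9 mm — Resistant
Colistin (18 mm) in 17–21 mm → Intermediate
Clarithromycin 18 mm: in 17–21 mm — Intermediate
Daptomycin 17 mm: ≥ 16 mm — susceptible
Nafcillin 2 μg/mL: ≤ 8 μg/mL → S
Piperacillin-tazobactam (9 mm) ≤ 13 mm — R

R, S, R, I, I, S, S, R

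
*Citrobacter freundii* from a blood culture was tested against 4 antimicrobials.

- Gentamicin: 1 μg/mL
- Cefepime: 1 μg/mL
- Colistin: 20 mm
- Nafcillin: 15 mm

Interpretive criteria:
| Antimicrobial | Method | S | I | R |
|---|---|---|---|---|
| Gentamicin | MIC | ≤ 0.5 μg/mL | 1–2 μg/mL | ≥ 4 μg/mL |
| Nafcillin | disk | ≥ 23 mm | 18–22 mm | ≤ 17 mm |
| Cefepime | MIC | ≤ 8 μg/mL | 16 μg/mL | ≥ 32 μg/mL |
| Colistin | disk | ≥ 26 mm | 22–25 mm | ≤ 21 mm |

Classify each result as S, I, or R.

Gentamicin: 1 μg/mL is in 1–2 μg/mL — intermediate
Cefepime: 1 μg/mL is ≤ 8 μg/mL — S
Colistin: 20 mm is ≤ 21 mm → resistant
Nafcillin: 15 mm is ≤ 17 mm ⇒ R

I, S, R, R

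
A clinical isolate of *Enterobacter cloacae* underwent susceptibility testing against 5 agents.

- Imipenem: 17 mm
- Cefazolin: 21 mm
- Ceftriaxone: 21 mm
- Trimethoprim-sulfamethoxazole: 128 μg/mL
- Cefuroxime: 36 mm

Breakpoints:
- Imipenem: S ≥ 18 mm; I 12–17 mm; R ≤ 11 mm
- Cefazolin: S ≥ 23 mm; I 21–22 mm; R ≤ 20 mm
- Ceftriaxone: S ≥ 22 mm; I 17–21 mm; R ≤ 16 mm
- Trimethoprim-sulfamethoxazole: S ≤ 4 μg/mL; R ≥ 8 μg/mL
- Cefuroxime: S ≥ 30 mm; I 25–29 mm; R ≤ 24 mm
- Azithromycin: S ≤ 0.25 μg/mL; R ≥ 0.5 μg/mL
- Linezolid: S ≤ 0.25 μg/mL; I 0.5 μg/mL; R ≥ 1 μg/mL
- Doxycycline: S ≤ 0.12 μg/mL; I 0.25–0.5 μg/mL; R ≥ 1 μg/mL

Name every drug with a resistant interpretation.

trimethoprim-sulfamethoxazole

Imipenem 17 mm: in 12–17 mm — intermediate
Cefazolin (21 mm) in 21–22 mm → I
Ceftriaxone (21 mm) in 17–21 mm ⇒ I
Trimethoprim-sulfamethoxazole (128 μg/mL) ≥ 8 μg/mL — Resistant
Cefuroxime: 36 mm is ≥ 30 mm ⇒ susceptible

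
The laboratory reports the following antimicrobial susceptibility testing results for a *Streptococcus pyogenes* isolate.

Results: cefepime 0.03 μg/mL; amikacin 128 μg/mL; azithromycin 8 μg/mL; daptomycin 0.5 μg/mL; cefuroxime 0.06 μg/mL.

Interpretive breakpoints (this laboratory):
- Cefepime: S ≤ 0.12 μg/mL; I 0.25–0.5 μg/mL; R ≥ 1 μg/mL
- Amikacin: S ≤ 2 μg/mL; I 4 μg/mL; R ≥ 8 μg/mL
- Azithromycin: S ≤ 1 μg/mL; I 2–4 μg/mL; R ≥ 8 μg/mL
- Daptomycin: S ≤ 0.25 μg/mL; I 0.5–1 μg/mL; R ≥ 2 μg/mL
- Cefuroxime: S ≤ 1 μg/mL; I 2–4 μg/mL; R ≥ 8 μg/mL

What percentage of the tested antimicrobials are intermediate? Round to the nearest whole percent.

Cefepime 0.03 μg/mL: ≤ 0.12 μg/mL → Susceptible
Amikacin: 128 μg/mL is ≥ 8 μg/mL → resistant
Azithromycin (8 μg/mL) ≥ 8 μg/mL ⇒ Resistant
Daptomycin 0.5 μg/mL: in 0.5–1 μg/mL — I
Cefuroxime: 0.06 μg/mL is ≤ 1 μg/mL — susceptible
Intermediate: 1/5

20%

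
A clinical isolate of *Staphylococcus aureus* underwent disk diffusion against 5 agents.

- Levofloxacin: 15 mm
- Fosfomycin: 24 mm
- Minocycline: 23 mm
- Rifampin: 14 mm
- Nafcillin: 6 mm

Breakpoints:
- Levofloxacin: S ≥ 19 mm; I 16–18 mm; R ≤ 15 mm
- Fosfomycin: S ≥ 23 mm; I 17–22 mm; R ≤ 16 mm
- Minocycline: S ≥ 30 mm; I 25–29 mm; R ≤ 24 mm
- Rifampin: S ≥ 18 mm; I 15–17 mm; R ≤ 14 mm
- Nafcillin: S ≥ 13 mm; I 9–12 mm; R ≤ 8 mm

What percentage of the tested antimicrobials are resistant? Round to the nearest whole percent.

80%

Levofloxacin (15 mm) ≤ 15 mm → Resistant
Fosfomycin 24 mm: ≥ 23 mm → S
Minocycline (23 mm) ≤ 24 mm ⇒ Resistant
Rifampin (14 mm) ≤ 14 mm → resistant
Nafcillin 6 mm: ≤ 8 mm — R
Resistant: 4/5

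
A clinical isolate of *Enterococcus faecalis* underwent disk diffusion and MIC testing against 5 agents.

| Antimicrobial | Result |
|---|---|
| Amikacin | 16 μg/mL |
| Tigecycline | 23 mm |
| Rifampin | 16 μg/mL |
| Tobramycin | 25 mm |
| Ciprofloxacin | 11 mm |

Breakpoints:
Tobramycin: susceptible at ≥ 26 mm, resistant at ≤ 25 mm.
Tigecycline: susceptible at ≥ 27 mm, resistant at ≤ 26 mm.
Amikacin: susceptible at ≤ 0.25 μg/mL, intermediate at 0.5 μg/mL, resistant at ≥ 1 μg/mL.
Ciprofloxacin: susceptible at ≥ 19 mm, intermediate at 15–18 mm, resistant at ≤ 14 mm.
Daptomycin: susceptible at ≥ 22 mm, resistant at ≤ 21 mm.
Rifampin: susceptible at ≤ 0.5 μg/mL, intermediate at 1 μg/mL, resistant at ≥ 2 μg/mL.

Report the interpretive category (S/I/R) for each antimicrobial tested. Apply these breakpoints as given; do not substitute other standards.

Amikacin: 16 μg/mL is ≥ 1 μg/mL → resistant
Tigecycline (23 mm) ≤ 26 mm — Resistant
Rifampin (16 μg/mL) ≥ 2 μg/mL → Resistant
Tobramycin (25 mm) ≤ 25 mm — R
Ciprofloxacin: 11 mm is ≤ 14 mm — resistant

R, R, R, R, R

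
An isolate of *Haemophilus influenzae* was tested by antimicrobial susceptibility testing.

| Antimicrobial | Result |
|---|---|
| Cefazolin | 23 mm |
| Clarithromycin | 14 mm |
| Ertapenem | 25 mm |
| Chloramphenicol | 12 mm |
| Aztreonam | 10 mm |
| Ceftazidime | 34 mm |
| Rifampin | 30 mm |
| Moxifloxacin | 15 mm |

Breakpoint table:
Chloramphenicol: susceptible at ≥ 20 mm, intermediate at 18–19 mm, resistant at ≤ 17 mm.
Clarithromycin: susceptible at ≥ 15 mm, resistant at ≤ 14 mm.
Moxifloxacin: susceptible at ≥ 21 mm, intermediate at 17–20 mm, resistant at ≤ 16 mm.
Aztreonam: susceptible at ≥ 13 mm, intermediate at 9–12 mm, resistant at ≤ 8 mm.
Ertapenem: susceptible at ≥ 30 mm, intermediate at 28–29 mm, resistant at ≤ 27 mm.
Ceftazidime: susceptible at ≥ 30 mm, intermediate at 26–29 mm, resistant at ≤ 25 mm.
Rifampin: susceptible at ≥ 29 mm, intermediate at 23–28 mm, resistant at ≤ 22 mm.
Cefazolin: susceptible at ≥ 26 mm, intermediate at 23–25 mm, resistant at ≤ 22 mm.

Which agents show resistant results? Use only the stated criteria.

clarithromycin, ertapenem, chloramphenicol, moxifloxacin

Cefazolin (23 mm) in 23–25 mm ⇒ I
Clarithromycin: 14 mm is ≤ 14 mm — resistant
Ertapenem 25 mm: ≤ 27 mm ⇒ Resistant
Chloramphenicol (12 mm) ≤ 17 mm — R
Aztreonam (10 mm) in 9–12 mm — Intermediate
Ceftazidime (34 mm) ≥ 30 mm — susceptible
Rifampin (30 mm) ≥ 29 mm → S
Moxifloxacin: 15 mm is ≤ 16 mm ⇒ Resistant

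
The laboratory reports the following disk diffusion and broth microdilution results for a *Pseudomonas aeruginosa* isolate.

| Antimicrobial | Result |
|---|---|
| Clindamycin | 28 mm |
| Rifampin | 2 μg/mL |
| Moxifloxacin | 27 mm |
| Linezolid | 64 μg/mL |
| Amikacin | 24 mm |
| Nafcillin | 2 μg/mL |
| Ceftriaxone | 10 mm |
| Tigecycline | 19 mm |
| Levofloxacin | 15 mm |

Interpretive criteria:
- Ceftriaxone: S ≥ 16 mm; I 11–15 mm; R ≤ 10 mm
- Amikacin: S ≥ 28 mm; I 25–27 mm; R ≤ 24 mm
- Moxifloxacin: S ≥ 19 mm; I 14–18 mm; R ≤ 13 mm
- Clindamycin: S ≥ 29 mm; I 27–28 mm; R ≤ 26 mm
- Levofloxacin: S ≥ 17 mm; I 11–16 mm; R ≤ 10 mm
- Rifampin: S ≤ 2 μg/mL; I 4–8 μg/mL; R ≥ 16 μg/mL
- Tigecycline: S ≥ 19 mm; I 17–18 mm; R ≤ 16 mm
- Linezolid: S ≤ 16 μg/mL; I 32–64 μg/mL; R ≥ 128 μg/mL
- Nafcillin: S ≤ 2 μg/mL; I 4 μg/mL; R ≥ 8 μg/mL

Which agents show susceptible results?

rifampin, moxifloxacin, nafcillin, tigecycline

Clindamycin 28 mm: in 27–28 mm → Intermediate
Rifampin 2 μg/mL: ≤ 2 μg/mL ⇒ S
Moxifloxacin 27 mm: ≥ 19 mm — susceptible
Linezolid 64 μg/mL: in 32–64 μg/mL — Intermediate
Amikacin (24 mm) ≤ 24 mm ⇒ R
Nafcillin: 2 μg/mL is ≤ 2 μg/mL → susceptible
Ceftriaxone 10 mm: ≤ 10 mm ⇒ Resistant
Tigecycline (19 mm) ≥ 19 mm ⇒ susceptible
Levofloxacin: 15 mm is in 11–16 mm → I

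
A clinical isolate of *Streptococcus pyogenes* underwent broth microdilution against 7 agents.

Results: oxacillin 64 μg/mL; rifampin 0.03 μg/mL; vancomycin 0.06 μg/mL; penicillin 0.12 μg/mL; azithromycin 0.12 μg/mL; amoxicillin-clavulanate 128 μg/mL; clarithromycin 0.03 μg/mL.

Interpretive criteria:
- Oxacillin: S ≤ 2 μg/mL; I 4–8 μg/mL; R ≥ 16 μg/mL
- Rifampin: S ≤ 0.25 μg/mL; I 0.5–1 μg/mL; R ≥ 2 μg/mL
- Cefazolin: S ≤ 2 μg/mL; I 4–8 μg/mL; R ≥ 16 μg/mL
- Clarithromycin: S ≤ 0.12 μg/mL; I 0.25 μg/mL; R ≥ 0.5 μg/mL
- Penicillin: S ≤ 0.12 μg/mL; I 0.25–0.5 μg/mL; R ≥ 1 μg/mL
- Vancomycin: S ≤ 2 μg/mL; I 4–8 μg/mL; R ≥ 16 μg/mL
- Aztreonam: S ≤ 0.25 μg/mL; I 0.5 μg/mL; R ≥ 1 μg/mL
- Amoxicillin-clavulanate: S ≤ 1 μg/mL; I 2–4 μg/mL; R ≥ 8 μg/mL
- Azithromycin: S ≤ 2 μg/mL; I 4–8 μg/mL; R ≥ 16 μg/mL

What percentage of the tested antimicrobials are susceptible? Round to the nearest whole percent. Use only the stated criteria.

71%

Oxacillin (64 μg/mL) ≥ 16 μg/mL — Resistant
Rifampin (0.03 μg/mL) ≤ 0.25 μg/mL → Susceptible
Vancomycin (0.06 μg/mL) ≤ 2 μg/mL ⇒ susceptible
Penicillin 0.12 μg/mL: ≤ 0.12 μg/mL — S
Azithromycin 0.12 μg/mL: ≤ 2 μg/mL → S
Amoxicillin-clavulanate: 128 μg/mL is ≥ 8 μg/mL → R
Clarithromycin (0.03 μg/mL) ≤ 0.12 μg/mL — susceptible
Susceptible: 5/7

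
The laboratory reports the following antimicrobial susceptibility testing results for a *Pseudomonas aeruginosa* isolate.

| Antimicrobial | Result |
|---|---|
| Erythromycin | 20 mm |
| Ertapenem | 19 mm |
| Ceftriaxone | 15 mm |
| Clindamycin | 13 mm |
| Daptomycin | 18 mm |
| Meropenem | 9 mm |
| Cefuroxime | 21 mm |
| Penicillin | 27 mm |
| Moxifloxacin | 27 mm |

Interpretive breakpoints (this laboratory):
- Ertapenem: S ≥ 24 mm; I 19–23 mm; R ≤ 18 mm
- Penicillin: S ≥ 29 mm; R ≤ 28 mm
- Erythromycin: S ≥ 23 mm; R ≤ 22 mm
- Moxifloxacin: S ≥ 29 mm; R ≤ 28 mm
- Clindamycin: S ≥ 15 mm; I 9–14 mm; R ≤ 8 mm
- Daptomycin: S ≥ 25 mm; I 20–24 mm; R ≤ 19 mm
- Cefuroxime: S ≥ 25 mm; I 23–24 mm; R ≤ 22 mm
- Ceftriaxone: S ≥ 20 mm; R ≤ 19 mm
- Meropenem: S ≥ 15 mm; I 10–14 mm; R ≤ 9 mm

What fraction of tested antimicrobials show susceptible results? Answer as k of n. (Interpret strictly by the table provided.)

0 of 9

Erythromycin (20 mm) ≤ 22 mm ⇒ Resistant
Ertapenem: 19 mm is in 19–23 mm — Intermediate
Ceftriaxone 15 mm: ≤ 19 mm ⇒ resistant
Clindamycin 13 mm: in 9–14 mm → I
Daptomycin 18 mm: ≤ 19 mm → resistant
Meropenem (9 mm) ≤ 9 mm ⇒ Resistant
Cefuroxime (21 mm) ≤ 22 mm ⇒ Resistant
Penicillin (27 mm) ≤ 28 mm — resistant
Moxifloxacin (27 mm) ≤ 28 mm — R
Susceptible: 0/9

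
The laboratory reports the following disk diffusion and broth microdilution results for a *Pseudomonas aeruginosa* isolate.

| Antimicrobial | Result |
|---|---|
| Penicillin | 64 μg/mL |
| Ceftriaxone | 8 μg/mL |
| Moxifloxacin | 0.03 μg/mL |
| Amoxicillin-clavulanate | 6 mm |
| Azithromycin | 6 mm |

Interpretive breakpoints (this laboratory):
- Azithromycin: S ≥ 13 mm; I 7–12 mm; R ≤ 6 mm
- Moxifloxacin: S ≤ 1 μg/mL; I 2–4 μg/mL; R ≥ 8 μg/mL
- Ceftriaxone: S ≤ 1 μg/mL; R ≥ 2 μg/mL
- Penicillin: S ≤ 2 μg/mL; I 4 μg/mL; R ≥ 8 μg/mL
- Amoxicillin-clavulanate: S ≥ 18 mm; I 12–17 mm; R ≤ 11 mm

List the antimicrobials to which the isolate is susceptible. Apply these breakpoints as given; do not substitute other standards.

moxifloxacin

Penicillin (64 μg/mL) ≥ 8 μg/mL ⇒ resistant
Ceftriaxone 8 μg/mL: ≥ 2 μg/mL → Resistant
Moxifloxacin 0.03 μg/mL: ≤ 1 μg/mL → Susceptible
Amoxicillin-clavulanate (6 mm) ≤ 11 mm — resistant
Azithromycin 6 mm: ≤ 6 mm — resistant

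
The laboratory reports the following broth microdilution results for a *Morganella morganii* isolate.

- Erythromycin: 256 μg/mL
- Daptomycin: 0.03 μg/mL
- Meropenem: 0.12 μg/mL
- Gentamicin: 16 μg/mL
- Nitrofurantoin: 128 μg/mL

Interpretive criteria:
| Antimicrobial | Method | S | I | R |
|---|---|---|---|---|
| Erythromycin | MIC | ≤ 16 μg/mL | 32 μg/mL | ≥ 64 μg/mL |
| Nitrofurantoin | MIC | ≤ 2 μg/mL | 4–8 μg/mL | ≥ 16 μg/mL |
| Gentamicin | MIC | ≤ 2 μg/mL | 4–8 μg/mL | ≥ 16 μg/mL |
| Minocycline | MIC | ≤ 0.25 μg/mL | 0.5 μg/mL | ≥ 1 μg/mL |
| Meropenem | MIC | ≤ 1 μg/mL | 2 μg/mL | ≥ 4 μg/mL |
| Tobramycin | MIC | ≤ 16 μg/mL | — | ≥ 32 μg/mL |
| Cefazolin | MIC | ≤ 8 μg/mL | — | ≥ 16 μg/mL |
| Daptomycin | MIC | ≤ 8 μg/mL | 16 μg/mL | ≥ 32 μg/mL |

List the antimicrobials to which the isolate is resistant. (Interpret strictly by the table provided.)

erythromycin, gentamicin, nitrofurantoin

Erythromycin (256 μg/mL) ≥ 64 μg/mL → resistant
Daptomycin (0.03 μg/mL) ≤ 8 μg/mL — S
Meropenem (0.12 μg/mL) ≤ 1 μg/mL → S
Gentamicin 16 μg/mL: ≥ 16 μg/mL → resistant
Nitrofurantoin: 128 μg/mL is ≥ 16 μg/mL ⇒ Resistant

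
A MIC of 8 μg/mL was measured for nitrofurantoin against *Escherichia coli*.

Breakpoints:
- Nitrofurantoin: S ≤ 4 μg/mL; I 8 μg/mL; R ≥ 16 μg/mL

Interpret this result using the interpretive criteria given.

Intermediate

Nitrofurantoin: 8 μg/mL is = 8 μg/mL → intermediate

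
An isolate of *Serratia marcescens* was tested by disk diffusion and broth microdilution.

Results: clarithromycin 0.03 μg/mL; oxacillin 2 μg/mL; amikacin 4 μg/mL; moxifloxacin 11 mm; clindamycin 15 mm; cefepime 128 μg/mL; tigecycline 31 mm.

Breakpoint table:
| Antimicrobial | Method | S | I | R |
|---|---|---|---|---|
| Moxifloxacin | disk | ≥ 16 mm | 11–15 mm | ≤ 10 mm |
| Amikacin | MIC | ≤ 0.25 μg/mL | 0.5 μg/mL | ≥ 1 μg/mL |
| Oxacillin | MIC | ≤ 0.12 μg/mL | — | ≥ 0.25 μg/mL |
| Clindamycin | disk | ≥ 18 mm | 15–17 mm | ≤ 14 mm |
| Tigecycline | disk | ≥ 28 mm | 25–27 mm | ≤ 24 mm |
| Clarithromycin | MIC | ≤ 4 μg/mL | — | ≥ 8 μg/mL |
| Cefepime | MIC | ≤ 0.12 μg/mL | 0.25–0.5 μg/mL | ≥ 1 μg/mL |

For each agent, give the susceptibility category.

S, R, R, I, I, R, S

Clarithromycin 0.03 μg/mL: ≤ 4 μg/mL → susceptible
Oxacillin: 2 μg/mL is ≥ 0.25 μg/mL ⇒ R
Amikacin: 4 μg/mL is ≥ 1 μg/mL — resistant
Moxifloxacin 11 mm: in 11–15 mm ⇒ I
Clindamycin: 15 mm is in 15–17 mm → I
Cefepime 128 μg/mL: ≥ 1 μg/mL — R
Tigecycline (31 mm) ≥ 28 mm ⇒ susceptible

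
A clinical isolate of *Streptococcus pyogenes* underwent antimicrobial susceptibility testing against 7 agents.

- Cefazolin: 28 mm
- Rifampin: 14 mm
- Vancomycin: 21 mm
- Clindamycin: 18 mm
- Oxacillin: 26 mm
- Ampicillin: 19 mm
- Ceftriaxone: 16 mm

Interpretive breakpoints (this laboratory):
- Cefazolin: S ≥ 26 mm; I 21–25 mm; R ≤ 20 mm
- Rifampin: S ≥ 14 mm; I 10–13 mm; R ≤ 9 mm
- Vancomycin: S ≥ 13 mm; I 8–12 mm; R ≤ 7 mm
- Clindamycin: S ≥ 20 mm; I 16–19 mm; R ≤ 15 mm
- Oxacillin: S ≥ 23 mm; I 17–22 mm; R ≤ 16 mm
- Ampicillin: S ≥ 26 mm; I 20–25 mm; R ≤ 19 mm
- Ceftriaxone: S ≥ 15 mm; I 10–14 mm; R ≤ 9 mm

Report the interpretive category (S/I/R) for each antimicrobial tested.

Cefazolin (28 mm) ≥ 26 mm — Susceptible
Rifampin: 14 mm is ≥ 14 mm → susceptible
Vancomycin: 21 mm is ≥ 13 mm ⇒ S
Clindamycin 18 mm: in 16–19 mm → I
Oxacillin (26 mm) ≥ 23 mm — S
Ampicillin (19 mm) ≤ 19 mm — R
Ceftriaxone 16 mm: ≥ 15 mm ⇒ S

S, S, S, I, S, R, S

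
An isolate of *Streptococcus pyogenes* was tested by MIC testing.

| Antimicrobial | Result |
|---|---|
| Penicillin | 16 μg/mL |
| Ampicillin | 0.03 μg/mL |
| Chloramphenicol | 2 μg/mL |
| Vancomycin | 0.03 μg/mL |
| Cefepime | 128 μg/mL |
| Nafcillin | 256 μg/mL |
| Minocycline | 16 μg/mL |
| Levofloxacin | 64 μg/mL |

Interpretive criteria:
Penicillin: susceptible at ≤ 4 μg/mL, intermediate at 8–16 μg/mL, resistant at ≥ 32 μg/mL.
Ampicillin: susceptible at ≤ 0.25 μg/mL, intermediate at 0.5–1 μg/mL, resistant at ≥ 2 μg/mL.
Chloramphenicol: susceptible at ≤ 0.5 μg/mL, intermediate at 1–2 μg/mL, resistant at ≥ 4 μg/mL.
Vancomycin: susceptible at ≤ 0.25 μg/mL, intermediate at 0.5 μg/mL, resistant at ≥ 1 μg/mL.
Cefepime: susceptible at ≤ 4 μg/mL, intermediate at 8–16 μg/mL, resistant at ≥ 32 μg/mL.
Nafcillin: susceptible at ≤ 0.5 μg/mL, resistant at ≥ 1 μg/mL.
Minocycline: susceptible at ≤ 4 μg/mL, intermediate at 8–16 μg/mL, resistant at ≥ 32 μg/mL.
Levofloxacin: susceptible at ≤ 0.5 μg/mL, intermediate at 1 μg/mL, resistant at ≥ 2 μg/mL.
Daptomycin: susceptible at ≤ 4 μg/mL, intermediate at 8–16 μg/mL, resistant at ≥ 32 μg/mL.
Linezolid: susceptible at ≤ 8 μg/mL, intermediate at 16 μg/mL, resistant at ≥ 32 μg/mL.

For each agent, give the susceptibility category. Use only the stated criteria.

I, S, I, S, R, R, I, R

Penicillin (16 μg/mL) in 8–16 μg/mL — intermediate
Ampicillin (0.03 μg/mL) ≤ 0.25 μg/mL ⇒ S
Chloramphenicol 2 μg/mL: in 1–2 μg/mL ⇒ Intermediate
Vancomycin 0.03 μg/mL: ≤ 0.25 μg/mL — S
Cefepime (128 μg/mL) ≥ 32 μg/mL → resistant
Nafcillin: 256 μg/mL is ≥ 1 μg/mL — resistant
Minocycline 16 μg/mL: in 8–16 μg/mL → intermediate
Levofloxacin: 64 μg/mL is ≥ 2 μg/mL ⇒ Resistant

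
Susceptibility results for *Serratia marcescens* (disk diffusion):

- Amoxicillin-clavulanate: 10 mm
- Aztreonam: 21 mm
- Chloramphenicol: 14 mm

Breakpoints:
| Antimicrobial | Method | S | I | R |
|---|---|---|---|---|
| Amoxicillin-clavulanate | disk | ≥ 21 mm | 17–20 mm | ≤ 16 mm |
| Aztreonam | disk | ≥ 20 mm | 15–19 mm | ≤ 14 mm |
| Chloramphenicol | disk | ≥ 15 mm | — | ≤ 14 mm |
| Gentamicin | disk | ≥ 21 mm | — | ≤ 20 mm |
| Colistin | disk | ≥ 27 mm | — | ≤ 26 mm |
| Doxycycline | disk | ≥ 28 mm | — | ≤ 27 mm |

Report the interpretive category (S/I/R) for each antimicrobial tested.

R, S, R

Amoxicillin-clavulanate 10 mm: ≤ 16 mm — resistant
Aztreonam (21 mm) ≥ 20 mm ⇒ Susceptible
Chloramphenicol 14 mm: ≤ 14 mm → resistant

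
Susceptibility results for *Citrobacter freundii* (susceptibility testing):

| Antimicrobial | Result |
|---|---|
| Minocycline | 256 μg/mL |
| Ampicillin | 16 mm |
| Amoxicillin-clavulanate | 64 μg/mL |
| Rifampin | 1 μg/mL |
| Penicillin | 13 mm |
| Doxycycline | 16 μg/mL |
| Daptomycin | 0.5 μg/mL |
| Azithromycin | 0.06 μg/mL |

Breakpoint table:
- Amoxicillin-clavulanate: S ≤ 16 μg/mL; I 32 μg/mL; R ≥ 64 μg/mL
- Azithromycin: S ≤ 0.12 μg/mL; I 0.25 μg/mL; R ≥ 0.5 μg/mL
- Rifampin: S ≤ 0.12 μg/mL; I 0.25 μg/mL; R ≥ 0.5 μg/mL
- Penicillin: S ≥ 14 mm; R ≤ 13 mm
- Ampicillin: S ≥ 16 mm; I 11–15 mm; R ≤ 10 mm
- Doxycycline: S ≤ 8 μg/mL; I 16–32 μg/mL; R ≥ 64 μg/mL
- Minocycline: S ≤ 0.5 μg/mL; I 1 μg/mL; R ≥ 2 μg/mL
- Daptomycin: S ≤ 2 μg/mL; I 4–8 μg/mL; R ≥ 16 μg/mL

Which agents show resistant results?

Minocycline 256 μg/mL: ≥ 2 μg/mL ⇒ R
Ampicillin 16 mm: ≥ 16 mm ⇒ S
Amoxicillin-clavulanate: 64 μg/mL is ≥ 64 μg/mL → R
Rifampin: 1 μg/mL is ≥ 0.5 μg/mL ⇒ Resistant
Penicillin: 13 mm is ≤ 13 mm → resistant
Doxycycline (16 μg/mL) in 16–32 μg/mL → I
Daptomycin (0.5 μg/mL) ≤ 2 μg/mL → S
Azithromycin: 0.06 μg/mL is ≤ 0.12 μg/mL → S

minocycline, amoxicillin-clavulanate, rifampin, penicillin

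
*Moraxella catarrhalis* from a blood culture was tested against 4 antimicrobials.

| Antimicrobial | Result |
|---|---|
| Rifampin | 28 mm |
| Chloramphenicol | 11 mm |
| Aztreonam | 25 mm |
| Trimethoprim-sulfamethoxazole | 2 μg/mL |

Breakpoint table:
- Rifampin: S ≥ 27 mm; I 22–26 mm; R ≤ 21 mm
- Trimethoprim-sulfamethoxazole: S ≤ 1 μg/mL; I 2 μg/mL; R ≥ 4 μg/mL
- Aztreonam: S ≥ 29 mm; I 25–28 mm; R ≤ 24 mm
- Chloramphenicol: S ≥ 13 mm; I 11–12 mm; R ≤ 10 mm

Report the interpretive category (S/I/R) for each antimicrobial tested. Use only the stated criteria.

S, I, I, I

Rifampin 28 mm: ≥ 27 mm ⇒ susceptible
Chloramphenicol: 11 mm is in 11–12 mm — Intermediate
Aztreonam (25 mm) in 25–28 mm → Intermediate
Trimethoprim-sulfamethoxazole 2 μg/mL: = 2 μg/mL ⇒ Intermediate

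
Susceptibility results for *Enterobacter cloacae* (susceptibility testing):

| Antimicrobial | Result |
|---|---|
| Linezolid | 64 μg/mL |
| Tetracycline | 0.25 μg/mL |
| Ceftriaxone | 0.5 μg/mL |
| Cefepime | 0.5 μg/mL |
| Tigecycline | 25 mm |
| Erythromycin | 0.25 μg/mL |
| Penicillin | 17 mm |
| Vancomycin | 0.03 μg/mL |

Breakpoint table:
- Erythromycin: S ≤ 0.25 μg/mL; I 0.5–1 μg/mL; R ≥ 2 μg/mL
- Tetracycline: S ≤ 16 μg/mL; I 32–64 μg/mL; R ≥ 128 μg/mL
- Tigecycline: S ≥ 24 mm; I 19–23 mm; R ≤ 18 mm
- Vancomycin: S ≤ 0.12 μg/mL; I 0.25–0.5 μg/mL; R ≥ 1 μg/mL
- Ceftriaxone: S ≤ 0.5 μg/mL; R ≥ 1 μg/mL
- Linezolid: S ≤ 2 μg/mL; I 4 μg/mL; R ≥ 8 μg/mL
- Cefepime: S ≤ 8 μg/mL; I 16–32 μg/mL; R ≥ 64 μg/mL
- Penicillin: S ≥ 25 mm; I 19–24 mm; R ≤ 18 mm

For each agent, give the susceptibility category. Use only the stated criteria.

R, S, S, S, S, S, R, S

Linezolid (64 μg/mL) ≥ 8 μg/mL — Resistant
Tetracycline: 0.25 μg/mL is ≤ 16 μg/mL — Susceptible
Ceftriaxone (0.5 μg/mL) ≤ 0.5 μg/mL ⇒ S
Cefepime: 0.5 μg/mL is ≤ 8 μg/mL ⇒ susceptible
Tigecycline 25 mm: ≥ 24 mm → susceptible
Erythromycin: 0.25 μg/mL is ≤ 0.25 μg/mL — susceptible
Penicillin (17 mm) ≤ 18 mm → resistant
Vancomycin: 0.03 μg/mL is ≤ 0.12 μg/mL — susceptible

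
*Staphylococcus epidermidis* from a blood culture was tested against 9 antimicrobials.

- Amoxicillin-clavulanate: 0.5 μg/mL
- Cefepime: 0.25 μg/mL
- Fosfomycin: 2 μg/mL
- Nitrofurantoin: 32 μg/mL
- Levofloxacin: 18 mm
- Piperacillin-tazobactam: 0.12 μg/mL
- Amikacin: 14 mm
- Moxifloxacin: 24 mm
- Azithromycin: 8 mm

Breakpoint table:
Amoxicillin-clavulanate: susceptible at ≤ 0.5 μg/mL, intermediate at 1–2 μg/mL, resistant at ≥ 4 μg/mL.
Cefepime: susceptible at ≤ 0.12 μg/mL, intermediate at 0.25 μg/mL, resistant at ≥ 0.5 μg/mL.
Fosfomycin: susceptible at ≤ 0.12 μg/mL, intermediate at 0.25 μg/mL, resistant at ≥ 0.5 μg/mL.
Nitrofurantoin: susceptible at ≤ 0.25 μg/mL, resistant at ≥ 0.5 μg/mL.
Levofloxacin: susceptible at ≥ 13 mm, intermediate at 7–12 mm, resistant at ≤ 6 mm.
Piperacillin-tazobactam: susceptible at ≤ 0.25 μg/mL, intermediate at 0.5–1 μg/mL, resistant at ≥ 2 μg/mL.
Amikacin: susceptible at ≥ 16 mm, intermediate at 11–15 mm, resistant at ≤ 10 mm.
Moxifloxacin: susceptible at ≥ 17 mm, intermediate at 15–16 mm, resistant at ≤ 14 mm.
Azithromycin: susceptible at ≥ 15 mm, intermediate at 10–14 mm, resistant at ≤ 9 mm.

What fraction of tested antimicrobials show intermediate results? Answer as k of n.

Amoxicillin-clavulanate: 0.5 μg/mL is ≤ 0.5 μg/mL — susceptible
Cefepime (0.25 μg/mL) = 0.25 μg/mL ⇒ I
Fosfomycin: 2 μg/mL is ≥ 0.5 μg/mL → R
Nitrofurantoin (32 μg/mL) ≥ 0.5 μg/mL — Resistant
Levofloxacin 18 mm: ≥ 13 mm ⇒ susceptible
Piperacillin-tazobactam 0.12 μg/mL: ≤ 0.25 μg/mL — Susceptible
Amikacin: 14 mm is in 11–15 mm → I
Moxifloxacin: 24 mm is ≥ 17 mm → Susceptible
Azithromycin 8 mm: ≤ 9 mm → resistant
Intermediate: 2/9

2 of 9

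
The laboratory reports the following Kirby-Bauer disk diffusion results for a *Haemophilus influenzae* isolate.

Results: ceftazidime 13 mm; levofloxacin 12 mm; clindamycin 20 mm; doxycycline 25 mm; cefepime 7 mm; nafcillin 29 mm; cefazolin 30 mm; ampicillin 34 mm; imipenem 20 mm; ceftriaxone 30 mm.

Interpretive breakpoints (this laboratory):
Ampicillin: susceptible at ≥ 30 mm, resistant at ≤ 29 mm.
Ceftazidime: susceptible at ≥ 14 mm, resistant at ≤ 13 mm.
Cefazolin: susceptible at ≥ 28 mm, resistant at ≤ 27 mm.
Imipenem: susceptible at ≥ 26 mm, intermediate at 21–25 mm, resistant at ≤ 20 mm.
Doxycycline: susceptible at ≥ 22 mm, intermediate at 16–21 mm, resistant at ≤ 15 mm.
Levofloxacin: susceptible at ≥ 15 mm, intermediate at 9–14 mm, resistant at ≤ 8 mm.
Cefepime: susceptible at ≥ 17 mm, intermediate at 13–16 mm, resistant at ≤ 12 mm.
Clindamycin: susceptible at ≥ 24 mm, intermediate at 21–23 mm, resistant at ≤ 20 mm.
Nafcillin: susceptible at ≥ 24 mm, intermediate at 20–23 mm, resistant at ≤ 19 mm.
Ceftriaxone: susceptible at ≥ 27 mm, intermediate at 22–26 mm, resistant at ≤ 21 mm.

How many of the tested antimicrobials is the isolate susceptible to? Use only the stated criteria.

Ceftazidime 13 mm: ≤ 13 mm → R
Levofloxacin 12 mm: in 9–14 mm — Intermediate
Clindamycin: 20 mm is ≤ 20 mm → Resistant
Doxycycline 25 mm: ≥ 22 mm ⇒ Susceptible
Cefepime (7 mm) ≤ 12 mm — resistant
Nafcillin: 29 mm is ≥ 24 mm — Susceptible
Cefazolin 30 mm: ≥ 28 mm — S
Ampicillin (34 mm) ≥ 30 mm — susceptible
Imipenem: 20 mm is ≤ 20 mm — R
Ceftriaxone: 30 mm is ≥ 27 mm — Susceptible
Susceptible: 5

5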